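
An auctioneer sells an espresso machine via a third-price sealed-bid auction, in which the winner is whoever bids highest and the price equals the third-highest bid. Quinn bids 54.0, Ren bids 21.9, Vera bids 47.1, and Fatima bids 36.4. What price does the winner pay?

Bids in descending order: Quinn 54.0; Vera 47.1; Fatima 36.4; Ren 21.9.
Quinn is the highest bidder, so Quinn wins.
Under the third-price rule, the price is the third-highest bid: 36.4.

The winner pays 36.4.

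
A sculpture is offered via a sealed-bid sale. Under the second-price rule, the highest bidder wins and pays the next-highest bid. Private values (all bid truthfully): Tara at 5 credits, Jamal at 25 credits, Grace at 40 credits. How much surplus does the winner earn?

Bids in descending order: Grace 40 credits, then Jamal 25 credits, then Tara 5 credits.
Grace wins with the top bid and pays the second-highest, 25 credits.
Surplus = 40 credits − 25 credits = 15 credits.

Surplus = 15 credits.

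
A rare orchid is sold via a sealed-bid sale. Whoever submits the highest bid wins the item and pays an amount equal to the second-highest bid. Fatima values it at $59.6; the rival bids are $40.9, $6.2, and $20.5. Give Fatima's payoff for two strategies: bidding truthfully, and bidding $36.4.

Truthful: $18.7; alternative: $0.0.

The highest competing bid is $40.9.
Bidding truthfully at $59.6: Fatima has the top bid, wins, and pays the second-highest bid $40.9. Payoff = $59.6 − $40.9 = $18.7.
Bidding $36.4: the top bid is $40.9 (a rival), so Fatima loses. Payoff = $0.0.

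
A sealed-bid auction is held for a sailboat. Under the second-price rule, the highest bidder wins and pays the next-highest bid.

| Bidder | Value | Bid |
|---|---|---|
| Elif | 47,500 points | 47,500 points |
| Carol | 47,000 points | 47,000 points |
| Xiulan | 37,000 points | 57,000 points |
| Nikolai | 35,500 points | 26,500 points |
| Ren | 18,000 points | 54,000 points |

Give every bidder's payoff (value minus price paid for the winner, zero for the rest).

Ranking the bids: Xiulan 57,000 points, then Ren 54,000 points, then Elif 47,500 points, then Carol 47,000 points, then Nikolai 26,500 points.
Xiulan has the top bid and wins; the price is the second-highest bid, 54,000 points.
Xiulan's payoff = 37,000 points − 54,000 points = -17,000 points. All other bidders lose, so their payoff is 0.

Elif 0 points, Carol 0 points, Xiulan -17,000 points, Nikolai 0 points, Ren 0 points.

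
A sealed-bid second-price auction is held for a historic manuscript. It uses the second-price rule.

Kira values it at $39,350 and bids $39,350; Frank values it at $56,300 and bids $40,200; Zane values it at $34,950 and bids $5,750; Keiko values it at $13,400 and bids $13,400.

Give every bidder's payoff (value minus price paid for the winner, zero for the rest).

Kira $0, Frank $16,950, Zane $0, Keiko $0.

Bids in descending order: Frank $40,200 > Kira $39,350 > Keiko $13,400 > Zane $5,750.
Frank has the top bid and wins; the price is the second-highest bid, $39,350.
Frank's payoff = $56,300 − $39,350 = $16,950. All other bidders lose, so their payoff is 0.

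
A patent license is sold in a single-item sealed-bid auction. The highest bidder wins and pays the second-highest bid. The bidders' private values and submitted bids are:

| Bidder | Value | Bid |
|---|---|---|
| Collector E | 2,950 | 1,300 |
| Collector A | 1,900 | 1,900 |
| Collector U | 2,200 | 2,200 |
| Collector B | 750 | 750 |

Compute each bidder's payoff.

Collector E 0, Collector A 0, Collector U 300, Collector B 0.

Ordered from highest: Collector U 2,200 > Collector A 1,900 > Collector E 1,300 > Collector B 750.
Collector U has the top bid and wins; the price is the second-highest bid, 1,900.
Collector U's payoff = 2,200 − 1,900 = 300. All other bidders lose, so their payoff is 0.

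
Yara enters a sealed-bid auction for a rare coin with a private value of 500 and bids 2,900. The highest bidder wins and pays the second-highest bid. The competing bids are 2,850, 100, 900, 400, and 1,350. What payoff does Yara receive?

Highest competing bid: 2,850.
Yara's bid 2,900 is the highest overall, so Yara wins and pays the second-highest bid, 2,850.
Payoff = value − price = 500 − 2,850 = -2,350.
Overbidding won the item at a price above value — truthful bidding would have avoided this loss.

Yara's payoff: -2,350.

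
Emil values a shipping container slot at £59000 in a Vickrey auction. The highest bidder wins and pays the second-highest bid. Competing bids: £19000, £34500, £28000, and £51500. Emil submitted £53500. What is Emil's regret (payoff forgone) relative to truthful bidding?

Regret: £0.

The highest competing bid is £51500.
Bidding truthfully at £59000: Emil has the top bid, wins, and pays the second-highest bid £51500. Payoff = £59000 − £51500 = £7500.
Bidding £53500: Emil has the top bid, wins, and pays the second-highest bid £51500. Payoff = £59000 − £51500 = £7500.
Regret = truthful payoff − actual payoff = £7500 − £7500 = £0.
The bid only affects whether you win, not the price — here both bids land on the same side of the top rival bid, so the deviation is payoff-neutral.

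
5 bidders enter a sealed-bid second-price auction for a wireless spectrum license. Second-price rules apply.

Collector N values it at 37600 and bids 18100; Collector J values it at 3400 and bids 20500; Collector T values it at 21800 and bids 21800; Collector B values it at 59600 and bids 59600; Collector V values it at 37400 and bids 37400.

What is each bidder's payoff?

Sorted high to low: Collector B 59600, then Collector V 37400, then Collector T 21800, then Collector J 20500, then Collector N 18100.
Collector B has the top bid and wins; the price is the second-highest bid, 37400.
Collector B's payoff = 59600 − 37400 = 22200. All other bidders lose, so their payoff is 0.

Collector N 0, Collector J 0, Collector T 0, Collector B 22200, Collector V 0.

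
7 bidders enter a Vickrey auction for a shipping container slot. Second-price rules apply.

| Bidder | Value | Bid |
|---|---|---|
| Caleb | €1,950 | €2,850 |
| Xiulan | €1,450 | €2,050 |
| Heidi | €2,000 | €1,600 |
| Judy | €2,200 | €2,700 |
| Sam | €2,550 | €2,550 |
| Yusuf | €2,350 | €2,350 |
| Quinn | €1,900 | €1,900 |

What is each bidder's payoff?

Ranking the bids: Caleb €2,850 > Judy €2,700 > Sam €2,550 > Yusuf €2,350 > Xiulan €2,050 > Quinn €1,900 > Heidi €1,600.
Caleb has the top bid and wins; the price is the second-highest bid, €2,700.
Caleb's payoff = €1,950 − €2,700 = -€750. All other bidders lose, so their payoff is 0.

Payoffs: Caleb -€750, Xiulan €0, Heidi €0, Judy €0, Sam €0, Yusuf €0, Quinn €0.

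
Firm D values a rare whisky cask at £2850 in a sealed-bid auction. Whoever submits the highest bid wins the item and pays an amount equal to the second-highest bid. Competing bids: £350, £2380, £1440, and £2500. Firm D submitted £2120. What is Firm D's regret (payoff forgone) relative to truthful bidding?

£350

The highest competing bid is £2500.
Bidding truthfully at £2850: Firm D has the top bid, wins, and pays the second-highest bid £2500. Payoff = £2850 − £2500 = £350.
Bidding £2120: the top bid is £2500 (a rival), so Firm D loses. Payoff = £0.
Regret = truthful payoff − actual payoff = £350 − £0 = £350.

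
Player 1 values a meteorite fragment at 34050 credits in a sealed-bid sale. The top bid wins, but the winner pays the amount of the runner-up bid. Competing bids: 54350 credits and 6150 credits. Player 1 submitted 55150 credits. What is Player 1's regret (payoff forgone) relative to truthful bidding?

The highest competing bid is 54350 credits.
Bidding truthfully at 34050 credits: the top bid is 54350 credits (a rival), so Player 1 loses. Payoff = 0 credits.
Bidding 55150 credits: Player 1 has the top bid, wins, and pays the second-highest bid 54350 credits. Payoff = 34050 credits − 54350 credits = -20300 credits.
Regret = truthful payoff − actual payoff = 0 credits − -20300 credits = 20300 credits.
Deviating from a truthful bid can only lose payoff in a second-price auction — never gain.

20300 credits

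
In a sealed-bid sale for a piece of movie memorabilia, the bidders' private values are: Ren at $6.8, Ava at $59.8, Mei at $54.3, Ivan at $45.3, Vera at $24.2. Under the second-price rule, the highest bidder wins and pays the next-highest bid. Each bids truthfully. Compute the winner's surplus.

Surplus = $5.5.

Bids in descending order: Ava $59.8, then Mei $54.3, then Ivan $45.3, then Vera $24.2, then Ren $6.8.
Ava wins with the top bid and pays the second-highest, $54.3.
Surplus = $59.8 − $54.3 = $5.5.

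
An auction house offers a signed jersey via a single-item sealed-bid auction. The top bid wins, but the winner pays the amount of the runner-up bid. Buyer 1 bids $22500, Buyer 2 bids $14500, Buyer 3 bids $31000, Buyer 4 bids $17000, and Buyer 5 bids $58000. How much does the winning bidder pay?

$31000

Ranking the bids: Buyer 5 $58000, then Buyer 3 $31000, then Buyer 1 $22500, then Buyer 4 $17000, then Buyer 2 $14500.
Buyer 5 has the highest bid, so Buyer 5 wins.
The second-highest bid is $31000, so that is what Buyer 5 pays.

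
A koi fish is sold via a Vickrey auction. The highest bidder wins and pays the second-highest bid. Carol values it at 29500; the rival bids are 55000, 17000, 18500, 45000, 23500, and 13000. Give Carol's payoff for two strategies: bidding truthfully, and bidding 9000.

The highest competing bid is 55000.
Bidding truthfully at 29500: the top bid is 55000 (a rival), so Carol loses. Payoff = 0.
Bidding 9000: the top bid is 55000 (a rival), so Carol loses. Payoff = 0.
The bid only affects whether you win, not the price — here both bids land on the same side of the top rival bid, so the deviation is payoff-neutral.

(a) 0  (b) 0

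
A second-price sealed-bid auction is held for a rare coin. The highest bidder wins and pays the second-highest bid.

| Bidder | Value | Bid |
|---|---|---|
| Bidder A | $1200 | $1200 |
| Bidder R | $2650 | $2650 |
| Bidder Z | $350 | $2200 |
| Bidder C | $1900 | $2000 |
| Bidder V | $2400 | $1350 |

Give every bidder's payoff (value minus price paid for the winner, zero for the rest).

Ranking the bids: Bidder R $2650; Bidder Z $2200; Bidder C $2000; Bidder V $1350; Bidder A $1200.
Bidder R has the top bid and wins; the price is the second-highest bid, $2200.
Bidder R's payoff = $2650 − $2200 = $450. All other bidders lose, so their payoff is 0.

Bidder A $0, Bidder R $450, Bidder Z $0, Bidder C $0, Bidder V $0.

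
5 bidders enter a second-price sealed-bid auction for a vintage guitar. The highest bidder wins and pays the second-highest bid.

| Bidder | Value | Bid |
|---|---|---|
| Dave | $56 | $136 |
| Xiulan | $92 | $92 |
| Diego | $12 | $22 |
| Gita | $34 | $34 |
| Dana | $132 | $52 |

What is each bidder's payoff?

Payoffs: Dave -$36, Xiulan $0, Diego $0, Gita $0, Dana $0.

Ordered from highest: Dave $136; Xiulan $92; Dana $52; Gita $34; Diego $22.
Dave has the top bid and wins; the price is the second-highest bid, $92.
Dave's payoff = $56 − $92 = -$36. All other bidders lose, so their payoff is 0.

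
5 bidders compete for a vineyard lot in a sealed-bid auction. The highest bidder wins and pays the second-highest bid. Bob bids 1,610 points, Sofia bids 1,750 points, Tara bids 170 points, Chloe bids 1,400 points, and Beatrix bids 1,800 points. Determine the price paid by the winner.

Ranking the bids: Beatrix 1,800 points, then Sofia 1,750 points, then Bob 1,610 points, then Chloe 1,400 points, then Tara 170 points.
Beatrix has the highest bid, so Beatrix wins.
The second-highest bid is 1,750 points, so that is what Beatrix pays.

1,750 points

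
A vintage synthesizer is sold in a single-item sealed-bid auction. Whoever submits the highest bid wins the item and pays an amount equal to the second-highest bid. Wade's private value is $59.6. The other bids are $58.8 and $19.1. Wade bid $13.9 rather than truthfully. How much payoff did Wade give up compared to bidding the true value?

Payoff forgone: $0.8.

The highest competing bid is $58.8.
Bidding truthfully at $59.6: Wade has the top bid, wins, and pays the second-highest bid $58.8. Payoff = $59.6 − $58.8 = $0.8.
Bidding $13.9: the top bid is $58.8 (a rival), so Wade loses. Payoff = $0.0.
Regret = truthful payoff − actual payoff = $0.8 − $0.0 = $0.8.
Deviating from a truthful bid can only lose payoff in a second-price auction — never gain.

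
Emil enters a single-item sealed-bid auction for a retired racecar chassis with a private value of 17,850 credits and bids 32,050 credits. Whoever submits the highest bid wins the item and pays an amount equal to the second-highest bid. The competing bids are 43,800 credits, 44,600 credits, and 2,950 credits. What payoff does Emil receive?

0 credits

Highest competing bid: 44,600 credits.
Emil's bid 32,050 credits is not the highest, so Emil loses, pays nothing, and earns zero payoff.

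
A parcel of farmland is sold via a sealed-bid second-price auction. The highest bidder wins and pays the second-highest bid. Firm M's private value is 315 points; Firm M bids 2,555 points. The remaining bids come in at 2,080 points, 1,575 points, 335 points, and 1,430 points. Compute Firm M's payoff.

Highest competing bid: 2,080 points.
Firm M's bid 2,555 points is the highest overall, so Firm M wins and pays the second-highest bid, 2,080 points.
Payoff = value − price = 315 points − 2,080 points = -1,765 points.
Overbidding won the item at a price above value — truthful bidding would have avoided this loss.

Payoff = -1,765 points.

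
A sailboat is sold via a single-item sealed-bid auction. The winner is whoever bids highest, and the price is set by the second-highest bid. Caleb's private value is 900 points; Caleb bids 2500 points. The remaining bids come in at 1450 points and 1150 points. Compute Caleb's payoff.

Payoff = -550 points.

Highest competing bid: 1450 points.
Caleb's bid 2500 points is the highest overall, so Caleb wins and pays the second-highest bid, 1450 points.
Payoff = value − price = 900 points − 1450 points = -550 points.
Overbidding won the item at a price above value — truthful bidding would have avoided this loss.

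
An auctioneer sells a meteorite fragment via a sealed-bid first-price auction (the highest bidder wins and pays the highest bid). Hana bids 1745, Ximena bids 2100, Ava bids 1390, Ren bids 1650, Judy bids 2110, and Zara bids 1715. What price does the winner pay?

Sorted high to low: Judy 2110, then Ximena 2100, then Hana 1745, then Zara 1715, then Ren 1650, then Ava 1390.
Judy is the highest bidder, so Judy wins.
Under the first-price rule, the price is the highest bid: 2110.

The winner pays 2110.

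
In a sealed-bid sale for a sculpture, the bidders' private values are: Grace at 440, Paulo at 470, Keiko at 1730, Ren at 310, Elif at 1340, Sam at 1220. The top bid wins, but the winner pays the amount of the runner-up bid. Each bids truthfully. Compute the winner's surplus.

390

Ordered from highest: Keiko 1730, then Elif 1340, then Sam 1220, then Paulo 470, then Grace 440, then Ren 310.
Keiko wins with the top bid and pays the second-highest, 1340.
Surplus = 1730 − 1340 = 390.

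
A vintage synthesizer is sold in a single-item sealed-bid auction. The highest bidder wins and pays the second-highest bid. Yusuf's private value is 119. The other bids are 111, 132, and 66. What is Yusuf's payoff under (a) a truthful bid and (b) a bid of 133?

(a) 0  (b) -13

The highest competing bid is 132.
Bidding truthfully at 119: the top bid is 132 (a rival), so Yusuf loses. Payoff = 0.
Bidding 133: Yusuf has the top bid, wins, and pays the second-highest bid 132. Payoff = 119 − 132 = -13.
Deviating from a truthful bid can only lose payoff in a second-price auction — never gain.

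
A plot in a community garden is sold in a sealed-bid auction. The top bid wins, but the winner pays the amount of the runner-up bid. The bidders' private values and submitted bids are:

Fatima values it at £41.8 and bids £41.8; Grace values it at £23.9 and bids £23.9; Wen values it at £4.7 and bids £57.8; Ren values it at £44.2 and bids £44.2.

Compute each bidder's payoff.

Fatima £0.0, Grace £0.0, Wen -£39.5, Ren £0.0.

Bids in descending order: Wen £57.8 > Ren £44.2 > Fatima £41.8 > Grace £23.9.
Wen has the top bid and wins; the price is the second-highest bid, £44.2.
Wen's payoff = £4.7 − £44.2 = -£39.5. All other bidders lose, so their payoff is 0.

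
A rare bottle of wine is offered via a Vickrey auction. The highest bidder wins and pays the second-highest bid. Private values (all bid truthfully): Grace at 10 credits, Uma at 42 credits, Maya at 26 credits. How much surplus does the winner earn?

Surplus = 16 credits.

Bids in descending order: Uma 42 credits, then Maya 26 credits, then Grace 10 credits.
Uma wins with the top bid and pays the second-highest, 26 credits.
Surplus = 42 credits − 26 credits = 16 credits.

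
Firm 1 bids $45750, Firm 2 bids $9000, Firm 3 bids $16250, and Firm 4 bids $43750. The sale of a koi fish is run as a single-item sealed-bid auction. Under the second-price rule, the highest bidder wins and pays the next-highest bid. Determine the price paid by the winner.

Bids in descending order: Firm 1 $45750 > Firm 4 $43750 > Firm 3 $16250 > Firm 2 $9000.
Firm 1 has the highest bid, so Firm 1 wins.
The second-highest bid is $43750, so that is what Firm 1 pays.

Price paid: $43750.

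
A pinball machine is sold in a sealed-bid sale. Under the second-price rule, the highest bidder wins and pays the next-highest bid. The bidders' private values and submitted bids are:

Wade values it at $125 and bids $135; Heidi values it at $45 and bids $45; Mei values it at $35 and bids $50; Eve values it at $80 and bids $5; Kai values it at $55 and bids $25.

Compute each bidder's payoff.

Sorted high to low: Wade $135; Mei $50; Heidi $45; Kai $25; Eve $5.
Wade has the top bid and wins; the price is the second-highest bid, $50.
Wade's payoff = $125 − $50 = $75. All other bidders lose, so their payoff is 0.

Wade $75, Heidi $0, Mei $0, Eve $0, Kai $0.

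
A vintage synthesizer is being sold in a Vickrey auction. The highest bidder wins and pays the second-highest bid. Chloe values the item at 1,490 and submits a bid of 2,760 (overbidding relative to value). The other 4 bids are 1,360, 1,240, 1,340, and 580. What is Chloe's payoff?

Highest competing bid: 1,360.
Chloe's bid 2,760 is the highest overall, so Chloe wins and pays the second-highest bid, 1,360.
Payoff = value − price = 1,490 − 1,360 = 130.

130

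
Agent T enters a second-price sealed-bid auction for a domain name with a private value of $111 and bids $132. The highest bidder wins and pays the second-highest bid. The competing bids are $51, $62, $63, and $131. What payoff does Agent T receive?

Highest competing bid: $131.
Agent T's bid $132 is the highest overall, so Agent T wins and pays the second-highest bid, $131.
Payoff = value − price = $111 − $131 = -$20.

Agent T's payoff: -$20.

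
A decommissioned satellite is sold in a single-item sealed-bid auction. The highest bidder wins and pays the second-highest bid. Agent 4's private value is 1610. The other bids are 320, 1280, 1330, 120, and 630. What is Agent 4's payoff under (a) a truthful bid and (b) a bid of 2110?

Truthful: 280; alternative: 280.

The highest competing bid is 1330.
Bidding truthfully at 1610: Agent 4 has the top bid, wins, and pays the second-highest bid 1330. Payoff = 1610 − 1330 = 280.
Bidding 2110: Agent 4 has the top bid, wins, and pays the second-highest bid 1330. Payoff = 1610 − 1330 = 280.
The bid only affects whether you win, not the price — here both bids land on the same side of the top rival bid, so the deviation is payoff-neutral.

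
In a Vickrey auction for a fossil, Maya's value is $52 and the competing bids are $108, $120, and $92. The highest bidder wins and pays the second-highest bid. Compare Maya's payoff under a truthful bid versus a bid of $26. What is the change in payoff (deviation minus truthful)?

Change in payoff: $0.

The highest competing bid is $120.
Bidding truthfully at $52: the top bid is $120 (a rival), so Maya loses. Payoff = $0.
Bidding $26: the top bid is $120 (a rival), so Maya loses. Payoff = $0.
Change = $0 − $0 = $0.
The bid only affects whether you win, not the price — here both bids land on the same side of the top rival bid, so the deviation is payoff-neutral.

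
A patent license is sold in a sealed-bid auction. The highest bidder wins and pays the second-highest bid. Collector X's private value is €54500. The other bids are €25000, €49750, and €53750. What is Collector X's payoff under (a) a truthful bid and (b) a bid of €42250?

Truthful: €750; alternative: €0.

The highest competing bid is €53750.
Bidding truthfully at €54500: Collector X has the top bid, wins, and pays the second-highest bid €53750. Payoff = €54500 − €53750 = €750.
Bidding €42250: the top bid is €53750 (a rival), so Collector X loses. Payoff = €0.
This is the dominant-strategy logic: truthful bidding weakly beats any alternative.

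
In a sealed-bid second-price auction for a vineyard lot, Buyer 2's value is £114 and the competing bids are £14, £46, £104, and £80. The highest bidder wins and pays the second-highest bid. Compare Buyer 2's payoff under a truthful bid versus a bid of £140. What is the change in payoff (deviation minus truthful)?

The highest competing bid is £104.
Bidding truthfully at £114: Buyer 2 has the top bid, wins, and pays the second-highest bid £104. Payoff = £114 − £104 = £10.
Bidding £140: Buyer 2 has the top bid, wins, and pays the second-highest bid £104. Payoff = £114 − £104 = £10.
Change = £10 − £10 = £0.
The bid only affects whether you win, not the price — here both bids land on the same side of the top rival bid, so the deviation is payoff-neutral.

£0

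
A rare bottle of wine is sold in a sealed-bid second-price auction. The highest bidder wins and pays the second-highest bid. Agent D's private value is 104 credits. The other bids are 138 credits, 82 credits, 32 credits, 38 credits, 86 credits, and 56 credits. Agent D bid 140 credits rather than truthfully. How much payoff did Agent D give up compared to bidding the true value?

The highest competing bid is 138 credits.
Bidding truthfully at 104 credits: the top bid is 138 credits (a rival), so Agent D loses. Payoff = 0 credits.
Bidding 140 credits: Agent D has the top bid, wins, and pays the second-highest bid 138 credits. Payoff = 104 credits − 138 credits = -34 credits.
Regret = truthful payoff − actual payoff = 0 credits − -34 credits = 34 credits.
This is the dominant-strategy logic: truthful bidding weakly beats any alternative.

34 credits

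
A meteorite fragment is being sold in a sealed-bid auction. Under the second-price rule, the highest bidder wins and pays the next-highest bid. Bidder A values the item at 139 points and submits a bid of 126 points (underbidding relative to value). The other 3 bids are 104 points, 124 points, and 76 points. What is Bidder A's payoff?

Highest competing bid: 124 points.
Bidder A's bid 126 points is the highest overall, so Bidder A wins and pays the second-highest bid, 124 points.
Payoff = value − price = 139 points − 124 points = 15 points.

15 points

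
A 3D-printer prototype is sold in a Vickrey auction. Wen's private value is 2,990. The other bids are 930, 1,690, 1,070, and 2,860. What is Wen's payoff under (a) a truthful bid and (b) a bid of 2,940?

The highest competing bid is 2,860.
Bidding truthfully at 2,990: Wen has the top bid, wins, and pays the second-highest bid 2,860. Payoff = 2,990 − 2,860 = 130.
Bidding 2,940: Wen has the top bid, wins, and pays the second-highest bid 2,860. Payoff = 2,990 − 2,860 = 130.

(a) 130  (b) 130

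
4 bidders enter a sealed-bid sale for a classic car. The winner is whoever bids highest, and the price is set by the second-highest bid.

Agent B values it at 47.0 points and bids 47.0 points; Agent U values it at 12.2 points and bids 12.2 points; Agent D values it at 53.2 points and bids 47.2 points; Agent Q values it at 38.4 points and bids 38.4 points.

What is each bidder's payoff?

Payoffs: Agent B 0.0 points, Agent U 0.0 points, Agent D 6.2 points, Agent Q 0.0 points.

Ordered from highest: Agent D 47.2 points > Agent B 47.0 points > Agent Q 38.4 points > Agent U 12.2 points.
Agent D has the top bid and wins; the price is the second-highest bid, 47.0 points.
Agent D's payoff = 53.2 points − 47.0 points = 6.2 points. All other bidders lose, so their payoff is 0.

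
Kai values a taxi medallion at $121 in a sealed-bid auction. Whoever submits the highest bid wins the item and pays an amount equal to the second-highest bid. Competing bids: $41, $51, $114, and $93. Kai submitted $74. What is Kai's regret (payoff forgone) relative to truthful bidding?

The highest competing bid is $114.
Bidding truthfully at $121: Kai has the top bid, wins, and pays the second-highest bid $114. Payoff = $121 − $114 = $7.
Bidding $74: the top bid is $114 (a rival), so Kai loses. Payoff = $0.
Regret = truthful payoff − actual payoff = $7 − $0 = $7.
Deviating from a truthful bid can only lose payoff in a second-price auction — never gain.

$7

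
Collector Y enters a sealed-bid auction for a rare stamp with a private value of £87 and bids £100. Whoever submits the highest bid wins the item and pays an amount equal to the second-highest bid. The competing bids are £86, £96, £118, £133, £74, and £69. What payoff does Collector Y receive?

£0

Highest competing bid: £133.
Collector Y's bid £100 is not the highest, so Collector Y loses, pays nothing, and earns zero payoff.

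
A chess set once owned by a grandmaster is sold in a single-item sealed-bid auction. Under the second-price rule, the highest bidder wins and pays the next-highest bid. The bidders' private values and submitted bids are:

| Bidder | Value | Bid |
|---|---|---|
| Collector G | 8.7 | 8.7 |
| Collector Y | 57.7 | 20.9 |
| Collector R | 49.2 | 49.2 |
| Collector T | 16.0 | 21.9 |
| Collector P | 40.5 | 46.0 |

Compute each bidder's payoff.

Collector G 0.0, Collector Y 0.0, Collector R 3.2, Collector T 0.0, Collector P 0.0.

Bids in descending order: Collector R 49.2, then Collector P 46.0, then Collector T 21.9, then Collector Y 20.9, then Collector G 8.7.
Collector R has the top bid and wins; the price is the second-highest bid, 46.0.
Collector R's payoff = 49.2 − 46.0 = 3.2. All other bidders lose, so their payoff is 0.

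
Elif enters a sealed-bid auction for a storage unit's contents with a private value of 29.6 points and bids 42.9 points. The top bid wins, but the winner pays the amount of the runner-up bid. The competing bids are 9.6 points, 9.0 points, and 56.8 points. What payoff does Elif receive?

Payoff = 0.0 points.

Highest competing bid: 56.8 points.
Elif's bid 42.9 points is not the highest, so Elif loses, pays nothing, and earns zero payoff.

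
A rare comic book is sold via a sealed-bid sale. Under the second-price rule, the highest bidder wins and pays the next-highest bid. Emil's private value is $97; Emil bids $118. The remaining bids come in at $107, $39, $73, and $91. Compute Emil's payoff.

-$10

Highest competing bid: $107.
Emil's bid $118 is the highest overall, so Emil wins and pays the second-highest bid, $107.
Payoff = value − price = $97 − $107 = -$10.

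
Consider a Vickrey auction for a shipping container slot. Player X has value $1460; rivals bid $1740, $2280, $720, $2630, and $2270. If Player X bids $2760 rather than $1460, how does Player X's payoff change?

The highest competing bid is $2630.
Bidding truthfully at $1460: the top bid is $2630 (a rival), so Player X loses. Payoff = $0.
Bidding $2760: Player X has the top bid, wins, and pays the second-highest bid $2630. Payoff = $1460 − $2630 = -$1170.
Change = -$1170 − $0 = -$1170.

Change in payoff: -$1170.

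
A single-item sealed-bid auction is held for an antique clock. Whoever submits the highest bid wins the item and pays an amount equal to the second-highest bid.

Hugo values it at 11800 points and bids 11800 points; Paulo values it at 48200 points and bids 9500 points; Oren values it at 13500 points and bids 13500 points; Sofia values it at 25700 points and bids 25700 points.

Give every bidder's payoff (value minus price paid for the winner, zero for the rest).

Sorted high to low: Sofia 25700 points > Oren 13500 points > Hugo 11800 points > Paulo 9500 points.
Sofia has the top bid and wins; the price is the second-highest bid, 13500 points.
Sofia's payoff = 25700 points − 13500 points = 12200 points. All other bidders lose, so their payoff is 0.

Hugo 0 points, Paulo 0 points, Oren 0 points, Sofia 12200 points.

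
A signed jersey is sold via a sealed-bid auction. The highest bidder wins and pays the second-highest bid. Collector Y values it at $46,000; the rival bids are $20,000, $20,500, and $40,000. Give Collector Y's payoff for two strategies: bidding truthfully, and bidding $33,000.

The highest competing bid is $40,000.
Bidding truthfully at $46,000: Collector Y has the top bid, wins, and pays the second-highest bid $40,000. Payoff = $46,000 − $40,000 = $6,000.
Bidding $33,000: the top bid is $40,000 (a rival), so Collector Y loses. Payoff = $0.

(a) $6,000  (b) $0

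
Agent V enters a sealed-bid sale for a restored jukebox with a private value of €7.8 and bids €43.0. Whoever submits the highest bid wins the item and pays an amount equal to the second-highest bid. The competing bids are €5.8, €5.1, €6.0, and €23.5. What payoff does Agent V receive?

Payoff = -€15.7.

Highest competing bid: €23.5.
Agent V's bid €43.0 is the highest overall, so Agent V wins and pays the second-highest bid, €23.5.
Payoff = value − price = €7.8 − €23.5 = -€15.7.
Overbidding won the item at a price above value — truthful bidding would have avoided this loss.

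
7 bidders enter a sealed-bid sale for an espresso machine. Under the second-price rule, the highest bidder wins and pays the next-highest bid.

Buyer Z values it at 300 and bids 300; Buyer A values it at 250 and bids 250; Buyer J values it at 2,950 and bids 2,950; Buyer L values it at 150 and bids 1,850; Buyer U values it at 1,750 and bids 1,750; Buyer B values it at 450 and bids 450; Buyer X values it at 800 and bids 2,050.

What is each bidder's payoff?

Sorted high to low: Buyer J 2,950; Buyer X 2,050; Buyer L 1,850; Buyer U 1,750; Buyer B 450; Buyer Z 300; Buyer A 250.
Buyer J has the top bid and wins; the price is the second-highest bid, 2,050.
Buyer J's payoff = 2,950 − 2,050 = 900. All other bidders lose, so their payoff is 0.

Buyer Z 0, Buyer A 0, Buyer J 900, Buyer L 0, Buyer U 0, Buyer B 0, Buyer X 0.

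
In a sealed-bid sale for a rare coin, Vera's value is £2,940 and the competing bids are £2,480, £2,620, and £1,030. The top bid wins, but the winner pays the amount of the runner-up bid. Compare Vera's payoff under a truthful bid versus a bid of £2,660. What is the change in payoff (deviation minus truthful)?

Payoff change: £0.

The highest competing bid is £2,620.
Bidding truthfully at £2,940: Vera has the top bid, wins, and pays the second-highest bid £2,620. Payoff = £2,940 − £2,620 = £320.
Bidding £2,660: Vera has the top bid, wins, and pays the second-highest bid £2,620. Payoff = £2,940 − £2,620 = £320.
Change = £320 − £320 = £0.
The bid only affects whether you win, not the price — here both bids land on the same side of the top rival bid, so the deviation is payoff-neutral.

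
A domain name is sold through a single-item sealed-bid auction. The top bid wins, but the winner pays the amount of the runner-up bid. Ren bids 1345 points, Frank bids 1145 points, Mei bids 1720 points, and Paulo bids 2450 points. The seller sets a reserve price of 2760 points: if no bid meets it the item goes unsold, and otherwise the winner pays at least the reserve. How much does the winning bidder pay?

Bids in descending order: Paulo 2450 points; Mei 1720 points; Ren 1345 points; Frank 1145 points.
The top bid 2450 points is below the reserve 2760 points, so the item goes unsold and nothing is paid.

unsold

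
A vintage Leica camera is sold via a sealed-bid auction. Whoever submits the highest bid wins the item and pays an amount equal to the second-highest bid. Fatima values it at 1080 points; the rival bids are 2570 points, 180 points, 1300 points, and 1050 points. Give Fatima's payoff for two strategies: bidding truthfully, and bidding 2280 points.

The highest competing bid is 2570 points.
Bidding truthfully at 1080 points: the top bid is 2570 points (a rival), so Fatima loses. Payoff = 0 points.
Bidding 2280 points: the top bid is 2570 points (a rival), so Fatima loses. Payoff = 0 points.
The bid only affects whether you win, not the price — here both bids land on the same side of the top rival bid, so the deviation is payoff-neutral.

Truthful: 0 points; alternative: 0 points.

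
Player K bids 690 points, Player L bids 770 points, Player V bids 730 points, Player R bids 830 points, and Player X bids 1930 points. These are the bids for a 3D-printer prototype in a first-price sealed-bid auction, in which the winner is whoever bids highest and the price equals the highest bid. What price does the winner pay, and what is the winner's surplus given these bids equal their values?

Ranking the bids: Player X 1930 points > Player R 830 points > Player L 770 points > Player V 730 points > Player K 690 points.
Player X is the highest bidder, so Player X wins.
Under the first-price rule, the price is the highest bid: 1930 points.
Surplus = 1930 points − 1930 points = 0 points.

The winner pays 1930 points for a surplus of 0 points.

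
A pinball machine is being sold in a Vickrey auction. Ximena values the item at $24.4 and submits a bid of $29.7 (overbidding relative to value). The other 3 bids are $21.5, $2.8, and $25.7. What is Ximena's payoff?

Highest competing bid: $25.7.
Ximena's bid $29.7 is the highest overall, so Ximena wins and pays the second-highest bid, $25.7.
Payoff = value − price = $24.4 − $25.7 = -$1.3.

Ximena's payoff: -$1.3.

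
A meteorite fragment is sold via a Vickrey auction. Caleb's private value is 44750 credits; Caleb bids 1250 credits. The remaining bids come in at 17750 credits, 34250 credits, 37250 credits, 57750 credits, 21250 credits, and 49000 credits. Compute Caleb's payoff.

Highest competing bid: 57750 credits.
Caleb's bid 1250 credits is not the highest, so Caleb loses, pays nothing, and earns zero payoff.

Payoff = 0 credits.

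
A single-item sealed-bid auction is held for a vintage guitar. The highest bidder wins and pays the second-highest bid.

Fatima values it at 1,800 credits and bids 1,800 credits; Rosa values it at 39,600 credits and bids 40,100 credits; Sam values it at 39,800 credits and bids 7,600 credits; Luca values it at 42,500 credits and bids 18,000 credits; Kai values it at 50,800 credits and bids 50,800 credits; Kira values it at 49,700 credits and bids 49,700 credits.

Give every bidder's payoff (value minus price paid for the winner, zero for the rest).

Bids in descending order: Kai 50,800 credits; Kira 49,700 credits; Rosa 40,100 credits; Luca 18,000 credits; Sam 7,600 credits; Fatima 1,800 credits.
Kai has the top bid and wins; the price is the second-highest bid, 49,700 credits.
Kai's payoff = 50,800 credits − 49,700 credits = 1,100 credits. All other bidders lose, so their payoff is 0.

Fatima 0 credits, Rosa 0 credits, Sam 0 credits, Luca 0 credits, Kai 1,100 credits, Kira 0 credits.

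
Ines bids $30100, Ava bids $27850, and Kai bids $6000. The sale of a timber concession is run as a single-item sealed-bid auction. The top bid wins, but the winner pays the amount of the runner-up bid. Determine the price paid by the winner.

Sorted high to low: Ines $30100, then Ava $27850, then Kai $6000.
Ines has the highest bid, so Ines wins.
The second-highest bid is $27850, so that is what Ines pays.

Price paid: $27850.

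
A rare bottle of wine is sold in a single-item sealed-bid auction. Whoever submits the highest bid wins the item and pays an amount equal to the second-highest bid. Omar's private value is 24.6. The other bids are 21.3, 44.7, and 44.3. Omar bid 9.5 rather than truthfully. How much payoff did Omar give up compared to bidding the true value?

The highest competing bid is 44.7.
Bidding truthfully at 24.6: the top bid is 44.7 (a rival), so Omar loses. Payoff = 0.0.
Bidding 9.5: the top bid is 44.7 (a rival), so Omar loses. Payoff = 0.0.
Regret = truthful payoff − actual payoff = 0.0 − 0.0 = 0.0.

0.0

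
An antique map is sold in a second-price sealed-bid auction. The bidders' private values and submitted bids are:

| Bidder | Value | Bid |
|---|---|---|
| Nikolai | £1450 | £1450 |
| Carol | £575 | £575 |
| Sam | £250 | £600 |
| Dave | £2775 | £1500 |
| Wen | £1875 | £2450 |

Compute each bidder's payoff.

Payoffs: Nikolai £0, Carol £0, Sam £0, Dave £0, Wen £375.

Sorted high to low: Wen £2450 > Dave £1500 > Nikolai £1450 > Sam £600 > Carol £575.
Wen has the top bid and wins; the price is the second-highest bid, £1500.
Wen's payoff = £1875 − £1500 = £375. All other bidders lose, so their payoff is 0.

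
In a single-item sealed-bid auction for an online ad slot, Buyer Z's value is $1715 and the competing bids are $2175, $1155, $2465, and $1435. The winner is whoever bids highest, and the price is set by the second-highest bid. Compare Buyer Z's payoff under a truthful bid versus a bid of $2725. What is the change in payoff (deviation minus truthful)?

Payoff change: -$750.

The highest competing bid is $2465.
Bidding truthfully at $1715: the top bid is $2465 (a rival), so Buyer Z loses. Payoff = $0.
Bidding $2725: Buyer Z has the top bid, wins, and pays the second-highest bid $2465. Payoff = $1715 − $2465 = -$750.
Change = -$750 − $0 = -$750.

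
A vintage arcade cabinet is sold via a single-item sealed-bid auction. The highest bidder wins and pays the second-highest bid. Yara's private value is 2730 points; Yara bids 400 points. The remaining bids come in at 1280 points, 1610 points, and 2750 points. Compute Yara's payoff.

Payoff = 0 points.

Highest competing bid: 2750 points.
Yara's bid 400 points is not the highest, so Yara loses, pays nothing, and earns zero payoff.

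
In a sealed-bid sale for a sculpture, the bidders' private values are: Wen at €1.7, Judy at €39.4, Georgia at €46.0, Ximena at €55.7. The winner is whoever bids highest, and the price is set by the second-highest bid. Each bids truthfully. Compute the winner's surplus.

Surplus = €9.7.

Bids in descending order: Ximena €55.7 > Georgia €46.0 > Judy €39.4 > Wen €1.7.
Ximena wins with the top bid and pays the second-highest, €46.0.
Surplus = €55.7 − €46.0 = €9.7.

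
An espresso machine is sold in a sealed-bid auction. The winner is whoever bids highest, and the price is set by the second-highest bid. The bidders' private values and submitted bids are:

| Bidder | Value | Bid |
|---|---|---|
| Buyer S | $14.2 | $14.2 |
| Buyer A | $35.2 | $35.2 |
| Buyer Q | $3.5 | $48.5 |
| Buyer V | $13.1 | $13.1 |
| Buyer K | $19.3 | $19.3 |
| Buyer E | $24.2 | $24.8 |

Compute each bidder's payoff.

Payoffs: Buyer S $0.0, Buyer A $0.0, Buyer Q -$31.7, Buyer V $0.0, Buyer K $0.0, Buyer E $0.0.

Ranking the bids: Buyer Q $48.5 > Buyer A $35.2 > Buyer E $24.8 > Buyer K $19.3 > Buyer S $14.2 > Buyer V $13.1.
Buyer Q has the top bid and wins; the price is the second-highest bid, $35.2.
Buyer Q's payoff = $3.5 − $35.2 = -$31.7. All other bidders lose, so their payoff is 0.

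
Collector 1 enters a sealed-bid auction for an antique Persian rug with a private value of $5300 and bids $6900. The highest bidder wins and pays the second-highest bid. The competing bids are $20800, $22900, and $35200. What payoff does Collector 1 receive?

Highest competing bid: $35200.
Collector 1's bid $6900 is not the highest, so Collector 1 loses, pays nothing, and earns zero payoff.

Payoff = $0.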